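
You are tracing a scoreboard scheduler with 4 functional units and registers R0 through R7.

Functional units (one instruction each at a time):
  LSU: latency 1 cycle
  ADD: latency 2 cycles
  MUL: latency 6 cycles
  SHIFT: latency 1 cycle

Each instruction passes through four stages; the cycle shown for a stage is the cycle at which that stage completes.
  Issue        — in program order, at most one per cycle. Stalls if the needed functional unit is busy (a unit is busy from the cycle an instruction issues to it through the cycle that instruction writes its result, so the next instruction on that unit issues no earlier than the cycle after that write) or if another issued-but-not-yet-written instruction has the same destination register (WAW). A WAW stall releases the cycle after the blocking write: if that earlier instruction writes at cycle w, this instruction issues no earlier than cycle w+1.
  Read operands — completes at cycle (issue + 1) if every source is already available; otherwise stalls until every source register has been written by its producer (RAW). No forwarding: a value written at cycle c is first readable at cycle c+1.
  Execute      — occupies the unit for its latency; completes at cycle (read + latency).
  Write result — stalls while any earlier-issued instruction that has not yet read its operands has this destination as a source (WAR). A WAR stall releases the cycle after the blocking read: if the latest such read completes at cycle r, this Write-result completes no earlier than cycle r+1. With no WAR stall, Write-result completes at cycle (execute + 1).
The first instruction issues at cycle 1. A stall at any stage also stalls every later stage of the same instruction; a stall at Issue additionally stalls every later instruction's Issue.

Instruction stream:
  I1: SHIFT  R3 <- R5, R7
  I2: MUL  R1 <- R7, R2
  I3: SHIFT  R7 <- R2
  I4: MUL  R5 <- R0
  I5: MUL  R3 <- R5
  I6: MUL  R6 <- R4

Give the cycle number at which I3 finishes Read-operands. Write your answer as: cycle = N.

cycle = 6

cycle 1: I1 dispatched to SHIFT
cycle 2: I1 operands ready · I2 dispatched to MUL
cycle 3: I1 complete · I2 operands ready
cycle 4: R3←I1
cycle 5: I3 dispatched to SHIFT
cycle 6: I3 operands ready
cycle 7: I3 complete
cycle 8: R7←I3
cycle 9: I2 complete
cycle 10: R1←I2
cycle 11: I4 dispatched to MUL
cycle 12: I4 operands ready
cycle 18: I4 complete
cycle 19: R5←I4
cycle 20: I5 dispatched to MUL
cycle 21: I5 operands ready
cycle 27: I5 complete
cycle 28: R3←I5
cycle 29: I6 dispatched to MUL
cycle 30: I6 operands ready
cycle 36: I6 complete
cycle 37: R6←I6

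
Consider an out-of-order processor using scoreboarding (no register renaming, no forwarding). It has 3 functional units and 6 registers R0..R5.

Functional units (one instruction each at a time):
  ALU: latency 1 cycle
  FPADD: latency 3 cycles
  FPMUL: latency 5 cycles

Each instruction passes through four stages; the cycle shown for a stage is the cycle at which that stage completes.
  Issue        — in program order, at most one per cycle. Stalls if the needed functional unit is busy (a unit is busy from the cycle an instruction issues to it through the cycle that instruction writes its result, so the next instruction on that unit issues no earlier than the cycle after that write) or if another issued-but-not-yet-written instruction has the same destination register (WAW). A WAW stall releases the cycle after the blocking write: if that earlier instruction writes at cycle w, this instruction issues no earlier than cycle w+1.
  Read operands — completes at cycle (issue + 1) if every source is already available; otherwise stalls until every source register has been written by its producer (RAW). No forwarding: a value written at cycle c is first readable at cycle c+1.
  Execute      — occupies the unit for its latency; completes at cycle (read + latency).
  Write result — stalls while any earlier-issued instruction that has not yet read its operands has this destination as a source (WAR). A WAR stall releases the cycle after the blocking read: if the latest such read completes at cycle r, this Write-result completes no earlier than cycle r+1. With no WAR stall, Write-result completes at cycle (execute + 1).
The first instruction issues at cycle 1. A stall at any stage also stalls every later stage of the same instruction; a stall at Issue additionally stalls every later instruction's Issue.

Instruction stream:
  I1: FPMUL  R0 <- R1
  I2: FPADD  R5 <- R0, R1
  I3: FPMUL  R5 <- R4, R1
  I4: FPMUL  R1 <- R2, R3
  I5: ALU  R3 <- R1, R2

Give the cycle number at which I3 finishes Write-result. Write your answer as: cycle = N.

I1: IS=1 RO=2 EX=7 WR=8
I2: IS=2 RO=9 EX=12 WR=13  [RAW R0: wait I1 write@8]
I3: IS=14 RO=15 EX=20 WR=21  [WAW R5: wait I2 write@13]
I4: IS=22 RO=23 EX=28 WR=29  [struct: FPMUL busy until I3 writes@21]
I5: IS=23 RO=30 EX=31 WR=32  [RAW R1: wait I4 write@29]

cycle = 21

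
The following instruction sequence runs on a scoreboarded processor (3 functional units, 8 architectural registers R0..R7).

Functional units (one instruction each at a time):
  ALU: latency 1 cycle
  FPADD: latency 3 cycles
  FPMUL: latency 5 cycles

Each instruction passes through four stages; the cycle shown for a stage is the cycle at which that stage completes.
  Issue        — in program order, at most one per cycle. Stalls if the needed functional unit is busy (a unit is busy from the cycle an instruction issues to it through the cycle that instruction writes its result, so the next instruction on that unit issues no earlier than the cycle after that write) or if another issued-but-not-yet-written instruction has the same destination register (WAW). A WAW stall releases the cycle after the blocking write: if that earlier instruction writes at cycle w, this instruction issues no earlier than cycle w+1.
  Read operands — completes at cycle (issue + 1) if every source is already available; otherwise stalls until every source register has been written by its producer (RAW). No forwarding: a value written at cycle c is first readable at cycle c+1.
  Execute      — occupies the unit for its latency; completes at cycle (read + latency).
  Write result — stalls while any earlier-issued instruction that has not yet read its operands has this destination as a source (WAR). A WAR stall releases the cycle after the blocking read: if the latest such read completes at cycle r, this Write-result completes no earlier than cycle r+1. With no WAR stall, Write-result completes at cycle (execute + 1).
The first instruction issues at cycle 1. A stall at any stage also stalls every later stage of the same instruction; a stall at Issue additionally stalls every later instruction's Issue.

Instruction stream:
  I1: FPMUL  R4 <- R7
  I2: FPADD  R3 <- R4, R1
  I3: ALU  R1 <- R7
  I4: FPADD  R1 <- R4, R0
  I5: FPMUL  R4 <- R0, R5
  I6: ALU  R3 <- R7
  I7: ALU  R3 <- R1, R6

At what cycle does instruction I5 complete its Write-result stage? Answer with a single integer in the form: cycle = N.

t=1  I1→FPMUL
t=2  I1 RO | I2→FPADD
t=3  I3→ALU
t=4  I3 RO
t=5  I3 EX
t=7  I1 EX
t=8  I1 WR R4
t=9  I2 RO
t=10  I3 WR R1
t=12  I2 EX
t=13  I2 WR R3
t=14  I4→FPADD
t=15  I4 RO | I5→FPMUL
t=16  I5 RO | I6→ALU
t=17  I6 RO
t=18  I4 EX | I6 EX
t=19  I4 WR R1 | I6 WR R3
t=20  I7→ALU
t=21  I5 EX | I7 RO
t=22  I5 WR R4 | I7 EX
t=23  I7 WR R3

cycle = 22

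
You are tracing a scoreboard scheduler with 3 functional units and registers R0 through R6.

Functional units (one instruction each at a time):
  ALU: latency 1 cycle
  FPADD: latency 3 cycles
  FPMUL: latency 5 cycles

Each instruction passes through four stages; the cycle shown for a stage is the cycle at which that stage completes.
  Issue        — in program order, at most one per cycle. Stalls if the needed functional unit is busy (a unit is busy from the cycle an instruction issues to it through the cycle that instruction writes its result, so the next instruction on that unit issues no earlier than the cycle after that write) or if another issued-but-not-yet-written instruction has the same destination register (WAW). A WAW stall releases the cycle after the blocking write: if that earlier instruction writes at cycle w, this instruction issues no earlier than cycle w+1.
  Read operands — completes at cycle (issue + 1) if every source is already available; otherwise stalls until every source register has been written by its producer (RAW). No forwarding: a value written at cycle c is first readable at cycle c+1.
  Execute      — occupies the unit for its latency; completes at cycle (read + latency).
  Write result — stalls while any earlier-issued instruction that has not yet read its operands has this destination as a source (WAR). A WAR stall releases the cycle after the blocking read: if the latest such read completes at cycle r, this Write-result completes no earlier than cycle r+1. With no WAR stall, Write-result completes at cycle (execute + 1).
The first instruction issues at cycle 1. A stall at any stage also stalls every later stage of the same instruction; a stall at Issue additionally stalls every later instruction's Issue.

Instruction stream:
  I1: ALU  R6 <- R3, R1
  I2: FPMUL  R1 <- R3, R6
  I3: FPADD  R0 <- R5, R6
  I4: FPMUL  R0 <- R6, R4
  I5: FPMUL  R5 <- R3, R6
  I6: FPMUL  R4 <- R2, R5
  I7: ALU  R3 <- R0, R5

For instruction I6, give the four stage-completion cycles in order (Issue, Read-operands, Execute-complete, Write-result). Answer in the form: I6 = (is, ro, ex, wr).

c1: I1→ALU
c2: I1 RO · I2→FPMUL
c3: I1 EX · I3→FPADD
c4: I1 WR R6
c5: I2 RO · I3 RO
c8: I3 EX
c9: I3 WR R0
c10: I2 EX
c11: I2 WR R1
c12: I4→FPMUL
c13: I4 RO
c18: I4 EX
c19: I4 WR R0
c20: I5→FPMUL
c21: I5 RO
c26: I5 EX
c27: I5 WR R5
c28: I6→FPMUL
c29: I6 RO · I7→ALU
c30: I7 RO
c31: I7 EX
c32: I7 WR R3
c34: I6 EX
c35: I6 WR R4

I6 = (28, 29, 34, 35)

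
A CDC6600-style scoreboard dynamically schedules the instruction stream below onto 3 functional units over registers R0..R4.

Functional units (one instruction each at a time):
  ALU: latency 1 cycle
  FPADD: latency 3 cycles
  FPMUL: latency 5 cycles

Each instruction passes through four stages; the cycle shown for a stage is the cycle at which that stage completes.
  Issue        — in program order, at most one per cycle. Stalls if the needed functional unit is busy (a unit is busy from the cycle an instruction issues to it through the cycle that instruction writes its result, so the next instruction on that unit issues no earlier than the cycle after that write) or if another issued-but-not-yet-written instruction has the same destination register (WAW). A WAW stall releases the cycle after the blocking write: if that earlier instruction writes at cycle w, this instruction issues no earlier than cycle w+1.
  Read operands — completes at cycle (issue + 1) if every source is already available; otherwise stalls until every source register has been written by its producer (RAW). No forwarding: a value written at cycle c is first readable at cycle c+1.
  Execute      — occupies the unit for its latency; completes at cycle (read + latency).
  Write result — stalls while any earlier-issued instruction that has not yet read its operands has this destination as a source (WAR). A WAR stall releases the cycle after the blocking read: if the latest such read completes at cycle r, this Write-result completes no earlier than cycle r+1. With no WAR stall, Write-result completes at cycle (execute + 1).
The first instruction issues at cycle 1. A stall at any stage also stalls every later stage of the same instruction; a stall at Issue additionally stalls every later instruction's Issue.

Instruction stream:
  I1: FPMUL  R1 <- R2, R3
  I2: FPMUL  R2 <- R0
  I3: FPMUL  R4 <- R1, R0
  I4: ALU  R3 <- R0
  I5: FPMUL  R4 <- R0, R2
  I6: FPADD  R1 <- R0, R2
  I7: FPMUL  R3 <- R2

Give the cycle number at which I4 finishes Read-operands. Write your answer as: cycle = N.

c1: I1→FPMUL
c2: I1 RO
c7: I1 EX
c8: I1 WR R1
c9: I2→FPMUL
c10: I2 RO
c15: I2 EX
c16: I2 WR R2
c17: I3→FPMUL
c18: I3 RO; I4→ALU
c19: I4 RO
c20: I4 EX
c21: I4 WR R3
c23: I3 EX
c24: I3 WR R4
c25: I5→FPMUL
c26: I5 RO; I6→FPADD
c27: I6 RO
c30: I6 EX
c31: I5 EX; I6 WR R1
c32: I5 WR R4
c33: I7→FPMUL
c34: I7 RO
c39: I7 EX
c40: I7 WR R3

cycle = 19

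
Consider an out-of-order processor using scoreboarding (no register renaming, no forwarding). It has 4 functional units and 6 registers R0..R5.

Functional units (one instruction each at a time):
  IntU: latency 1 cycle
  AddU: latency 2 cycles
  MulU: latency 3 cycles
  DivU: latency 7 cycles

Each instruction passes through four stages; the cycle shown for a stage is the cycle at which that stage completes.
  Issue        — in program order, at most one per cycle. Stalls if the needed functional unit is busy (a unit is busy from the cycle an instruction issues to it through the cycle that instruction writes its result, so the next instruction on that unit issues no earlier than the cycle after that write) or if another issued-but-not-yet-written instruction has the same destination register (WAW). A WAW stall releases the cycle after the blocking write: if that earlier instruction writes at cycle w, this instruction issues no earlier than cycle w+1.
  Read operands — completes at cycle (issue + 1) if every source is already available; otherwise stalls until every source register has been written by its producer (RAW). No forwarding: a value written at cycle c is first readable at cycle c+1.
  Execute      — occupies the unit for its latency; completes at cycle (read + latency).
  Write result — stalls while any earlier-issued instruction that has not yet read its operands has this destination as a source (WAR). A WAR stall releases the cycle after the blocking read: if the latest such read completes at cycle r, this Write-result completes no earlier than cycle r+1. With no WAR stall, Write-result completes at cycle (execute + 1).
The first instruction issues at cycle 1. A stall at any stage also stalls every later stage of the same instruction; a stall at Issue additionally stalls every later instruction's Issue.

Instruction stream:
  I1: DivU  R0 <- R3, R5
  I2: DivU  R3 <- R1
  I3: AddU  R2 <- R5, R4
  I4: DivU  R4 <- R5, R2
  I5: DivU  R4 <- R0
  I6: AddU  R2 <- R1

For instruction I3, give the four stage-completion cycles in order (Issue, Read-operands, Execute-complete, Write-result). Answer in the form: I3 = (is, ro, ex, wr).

I1: IS=1 RO=2 EX=9 WR=10
I2: IS=11 RO=12 EX=19 WR=20  [struct: DivU busy until I1 writes@10]
I3: IS=12 RO=13 EX=15 WR=16
I4: IS=21 RO=22 EX=29 WR=30  [struct: DivU busy until I2 writes@20]
I5: IS=31 RO=32 EX=39 WR=40  [struct: DivU busy until I4 writes@30]
I6: IS=32 RO=33 EX=35 WR=36

I3 = (12, 13, 15, 16)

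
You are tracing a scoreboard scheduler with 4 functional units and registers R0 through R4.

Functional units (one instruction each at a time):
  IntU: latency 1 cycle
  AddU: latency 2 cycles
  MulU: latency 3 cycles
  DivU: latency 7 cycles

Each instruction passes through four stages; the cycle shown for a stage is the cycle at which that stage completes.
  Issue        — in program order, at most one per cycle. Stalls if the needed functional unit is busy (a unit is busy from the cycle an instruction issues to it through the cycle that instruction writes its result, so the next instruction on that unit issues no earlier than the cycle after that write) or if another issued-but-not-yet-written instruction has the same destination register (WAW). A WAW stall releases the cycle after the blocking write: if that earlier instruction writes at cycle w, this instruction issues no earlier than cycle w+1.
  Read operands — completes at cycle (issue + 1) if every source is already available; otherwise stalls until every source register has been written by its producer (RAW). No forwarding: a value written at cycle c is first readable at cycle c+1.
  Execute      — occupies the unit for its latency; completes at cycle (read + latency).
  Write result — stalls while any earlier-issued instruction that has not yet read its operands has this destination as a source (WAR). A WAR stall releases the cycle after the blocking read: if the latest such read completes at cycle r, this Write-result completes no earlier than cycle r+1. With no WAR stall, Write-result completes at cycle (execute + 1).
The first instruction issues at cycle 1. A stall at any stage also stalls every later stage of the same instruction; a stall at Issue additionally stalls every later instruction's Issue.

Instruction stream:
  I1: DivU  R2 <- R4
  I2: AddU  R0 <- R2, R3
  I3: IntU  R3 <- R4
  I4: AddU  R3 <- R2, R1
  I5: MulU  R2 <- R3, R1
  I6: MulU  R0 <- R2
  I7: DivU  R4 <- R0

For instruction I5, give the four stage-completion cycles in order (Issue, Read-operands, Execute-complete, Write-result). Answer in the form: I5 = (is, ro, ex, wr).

[I1] 1/2/9/10
[I2] 2/11/13/14  (RAW R2: wait I1 write@10)
[I3] 3/4/5/12  (WAR R3: wait I2 read@11)
[I4] 15/16/18/19  (struct: AddU busy until I2 writes@14)
[I5] 16/20/23/24  (RAW R3: wait I4 write@19)
[I6] 25/26/29/30  (struct: MulU busy until I5 writes@24)
[I7] 26/31/38/39  (RAW R0: wait I6 write@30)

I5 = (16, 20, 23, 24)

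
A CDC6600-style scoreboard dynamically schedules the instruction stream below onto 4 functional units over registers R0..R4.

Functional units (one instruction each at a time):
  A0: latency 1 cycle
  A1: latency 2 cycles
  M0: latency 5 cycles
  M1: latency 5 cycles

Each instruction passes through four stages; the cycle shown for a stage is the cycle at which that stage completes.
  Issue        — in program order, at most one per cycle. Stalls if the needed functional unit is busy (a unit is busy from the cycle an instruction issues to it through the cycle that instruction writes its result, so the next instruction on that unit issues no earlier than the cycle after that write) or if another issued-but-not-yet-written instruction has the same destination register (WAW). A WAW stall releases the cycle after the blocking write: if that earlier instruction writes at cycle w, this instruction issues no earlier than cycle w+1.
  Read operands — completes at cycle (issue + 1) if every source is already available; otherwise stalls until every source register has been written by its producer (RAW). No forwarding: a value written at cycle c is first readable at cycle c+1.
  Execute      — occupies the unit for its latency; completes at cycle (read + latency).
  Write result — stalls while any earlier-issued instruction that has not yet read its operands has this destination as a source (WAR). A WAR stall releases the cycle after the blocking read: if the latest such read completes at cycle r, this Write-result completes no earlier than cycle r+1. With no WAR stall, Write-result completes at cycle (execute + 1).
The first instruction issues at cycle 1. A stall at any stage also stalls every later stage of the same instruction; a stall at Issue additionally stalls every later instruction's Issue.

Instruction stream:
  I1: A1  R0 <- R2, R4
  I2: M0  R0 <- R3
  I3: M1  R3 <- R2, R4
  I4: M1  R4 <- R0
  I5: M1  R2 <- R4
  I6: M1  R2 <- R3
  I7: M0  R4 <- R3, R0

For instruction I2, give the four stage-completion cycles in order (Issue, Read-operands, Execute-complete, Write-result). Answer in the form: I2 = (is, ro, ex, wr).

I2 = (6, 7, 12, 13)

I1 -> (1, 2, 4, 5)
I2 -> (6, 7, 12, 13)  // WAW R0: wait I1 write@5
I3 -> (7, 8, 13, 14)
I4 -> (15, 16, 21, 22)  // struct: M1 busy until I3 writes@14
I5 -> (23, 24, 29, 30)  // struct: M1 busy until I4 writes@22
I6 -> (31, 32, 37, 38)  // struct: M1 busy until I5 writes@30
I7 -> (32, 33, 38, 39)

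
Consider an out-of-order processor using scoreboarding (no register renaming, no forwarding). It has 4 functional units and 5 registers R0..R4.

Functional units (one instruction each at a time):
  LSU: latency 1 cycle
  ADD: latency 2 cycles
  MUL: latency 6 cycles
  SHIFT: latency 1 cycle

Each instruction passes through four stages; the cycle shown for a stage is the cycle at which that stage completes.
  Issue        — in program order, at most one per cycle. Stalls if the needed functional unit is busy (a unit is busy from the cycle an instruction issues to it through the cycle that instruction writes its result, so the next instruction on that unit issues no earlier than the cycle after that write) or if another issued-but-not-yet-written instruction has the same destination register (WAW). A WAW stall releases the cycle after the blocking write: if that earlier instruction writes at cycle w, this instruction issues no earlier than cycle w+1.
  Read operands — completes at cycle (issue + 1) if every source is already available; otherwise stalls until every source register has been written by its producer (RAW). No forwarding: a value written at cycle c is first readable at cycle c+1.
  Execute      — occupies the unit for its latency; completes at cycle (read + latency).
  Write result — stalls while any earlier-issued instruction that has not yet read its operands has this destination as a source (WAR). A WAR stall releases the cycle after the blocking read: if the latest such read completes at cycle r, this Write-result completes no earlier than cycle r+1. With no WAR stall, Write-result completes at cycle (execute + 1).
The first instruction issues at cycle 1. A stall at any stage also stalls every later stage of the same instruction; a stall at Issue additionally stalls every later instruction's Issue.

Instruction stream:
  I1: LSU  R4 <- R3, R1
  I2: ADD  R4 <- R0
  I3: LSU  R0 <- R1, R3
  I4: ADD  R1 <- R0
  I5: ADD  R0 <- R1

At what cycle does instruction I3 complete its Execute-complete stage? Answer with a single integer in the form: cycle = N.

cycle = 8

  I1 | 1 | 2 | 3 | 4
  I2 | 5 | 6 | 8 | 9   WAW R4: wait I1 write@4
  I3 | 6 | 7 | 8 | 9
  I4 | 10 | 11 | 13 | 14   struct: ADD busy until I2 writes@9
  I5 | 15 | 16 | 18 | 19   struct: ADD busy until I4 writes@14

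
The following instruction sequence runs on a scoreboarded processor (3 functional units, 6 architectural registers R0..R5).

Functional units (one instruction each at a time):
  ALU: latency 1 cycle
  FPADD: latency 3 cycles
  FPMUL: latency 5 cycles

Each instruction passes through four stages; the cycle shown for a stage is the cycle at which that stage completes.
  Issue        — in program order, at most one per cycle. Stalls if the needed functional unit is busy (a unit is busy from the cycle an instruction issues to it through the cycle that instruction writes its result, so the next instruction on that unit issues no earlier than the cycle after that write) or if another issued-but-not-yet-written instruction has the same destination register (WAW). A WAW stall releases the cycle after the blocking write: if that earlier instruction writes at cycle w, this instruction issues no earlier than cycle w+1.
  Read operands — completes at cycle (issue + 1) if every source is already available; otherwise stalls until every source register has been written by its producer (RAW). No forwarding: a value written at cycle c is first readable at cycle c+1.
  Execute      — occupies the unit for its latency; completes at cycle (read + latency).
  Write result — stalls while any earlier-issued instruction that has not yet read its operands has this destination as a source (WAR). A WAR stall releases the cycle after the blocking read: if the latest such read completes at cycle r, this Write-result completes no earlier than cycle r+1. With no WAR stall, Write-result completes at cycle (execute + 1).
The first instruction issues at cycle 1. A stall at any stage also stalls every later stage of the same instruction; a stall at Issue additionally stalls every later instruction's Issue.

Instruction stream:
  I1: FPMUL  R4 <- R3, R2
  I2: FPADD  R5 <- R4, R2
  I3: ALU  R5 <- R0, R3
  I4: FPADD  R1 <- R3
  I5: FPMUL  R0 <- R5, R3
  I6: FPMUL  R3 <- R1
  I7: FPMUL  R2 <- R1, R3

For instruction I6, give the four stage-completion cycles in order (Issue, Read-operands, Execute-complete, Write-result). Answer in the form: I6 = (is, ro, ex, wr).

I6 = (25, 26, 31, 32)

c1: issue I1 (FPMUL)
c2: I1 read-ops; issue I2 (FPADD)
c7: I1 finished on FPMUL
c8: I1→R4
c9: I2 read-ops
c12: I2 finished on FPADD
c13: I2→R5
c14: issue I3 (ALU)
c15: I3 read-ops; issue I4 (FPADD)
c16: I3 finished on ALU; I4 read-ops; issue I5 (FPMUL)
c17: I3→R5
c18: I5 read-ops
c19: I4 finished on FPADD
c20: I4→R1
c23: I5 finished on FPMUL
c24: I5→R0
c25: issue I6 (FPMUL)
c26: I6 read-ops
c31: I6 finished on FPMUL
c32: I6→R3
c33: issue I7 (FPMUL)
c34: I7 read-ops
c39: I7 finished on FPMUL
c40: I7→R2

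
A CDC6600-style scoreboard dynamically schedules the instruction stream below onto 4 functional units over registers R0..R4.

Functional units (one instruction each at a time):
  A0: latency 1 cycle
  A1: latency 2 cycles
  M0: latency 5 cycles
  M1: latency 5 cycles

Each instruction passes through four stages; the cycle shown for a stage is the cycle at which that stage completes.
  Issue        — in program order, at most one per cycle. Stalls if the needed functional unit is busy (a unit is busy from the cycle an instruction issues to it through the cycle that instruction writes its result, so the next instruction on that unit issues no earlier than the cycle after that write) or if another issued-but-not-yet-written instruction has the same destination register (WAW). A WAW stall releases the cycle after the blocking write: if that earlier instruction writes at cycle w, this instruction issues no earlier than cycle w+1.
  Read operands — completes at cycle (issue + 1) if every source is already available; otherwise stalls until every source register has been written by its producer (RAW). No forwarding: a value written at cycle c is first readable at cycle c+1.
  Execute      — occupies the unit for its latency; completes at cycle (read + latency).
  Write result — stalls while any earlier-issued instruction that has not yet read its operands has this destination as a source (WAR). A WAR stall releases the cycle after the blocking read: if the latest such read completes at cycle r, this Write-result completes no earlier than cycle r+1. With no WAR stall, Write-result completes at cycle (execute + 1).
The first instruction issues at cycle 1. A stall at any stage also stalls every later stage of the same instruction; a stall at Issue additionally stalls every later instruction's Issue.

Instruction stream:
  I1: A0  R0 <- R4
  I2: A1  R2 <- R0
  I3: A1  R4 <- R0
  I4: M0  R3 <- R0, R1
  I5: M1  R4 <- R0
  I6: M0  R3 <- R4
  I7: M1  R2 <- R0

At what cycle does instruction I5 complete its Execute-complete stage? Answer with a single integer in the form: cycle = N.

cycle = 20

1) issue 1, read 2, done 3, write 4
2) issue 2, read 5, done 7, write 8  <RAW R0: wait I1 write@4>
3) issue 9, read 10, done 12, write 13  <struct: A1 busy until I2 writes@8>
4) issue 10, read 11, done 16, write 17
5) issue 14, read 15, done 20, write 21  <WAW R4: wait I3 write@13>
6) issue 18, read 22, done 27, write 28  <struct: M0 busy until I4 writes@17 / RAW R4: wait I5 write@21>
7) issue 22, read 23, done 28, write 29  <struct: M1 busy until I5 writes@21>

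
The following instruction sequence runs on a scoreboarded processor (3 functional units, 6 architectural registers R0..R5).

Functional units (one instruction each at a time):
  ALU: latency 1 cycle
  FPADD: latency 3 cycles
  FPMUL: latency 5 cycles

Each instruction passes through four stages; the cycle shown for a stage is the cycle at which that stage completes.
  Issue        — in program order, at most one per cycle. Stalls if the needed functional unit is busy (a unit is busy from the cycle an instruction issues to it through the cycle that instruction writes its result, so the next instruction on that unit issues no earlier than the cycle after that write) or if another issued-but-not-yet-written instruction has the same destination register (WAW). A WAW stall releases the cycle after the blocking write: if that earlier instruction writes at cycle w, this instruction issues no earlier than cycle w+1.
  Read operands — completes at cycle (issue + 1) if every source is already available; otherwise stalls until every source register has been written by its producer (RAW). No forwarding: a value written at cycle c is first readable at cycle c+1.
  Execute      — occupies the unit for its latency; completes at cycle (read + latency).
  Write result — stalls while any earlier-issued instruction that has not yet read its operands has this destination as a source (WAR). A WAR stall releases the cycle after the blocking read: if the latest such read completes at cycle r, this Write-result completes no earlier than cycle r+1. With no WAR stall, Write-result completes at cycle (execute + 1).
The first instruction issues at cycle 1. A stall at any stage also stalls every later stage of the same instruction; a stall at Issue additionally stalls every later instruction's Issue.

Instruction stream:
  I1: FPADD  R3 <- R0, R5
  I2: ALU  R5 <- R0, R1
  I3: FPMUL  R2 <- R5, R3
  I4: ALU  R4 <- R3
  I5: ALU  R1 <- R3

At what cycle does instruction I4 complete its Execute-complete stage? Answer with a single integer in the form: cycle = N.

cycle = 8

[1] issue I1 (FPADD)
[2] I1 read-ops | issue I2 (ALU)
[3] I2 read-ops | issue I3 (FPMUL)
[4] I2 finished on ALU
[5] I1 finished on FPADD | I2→R5
[6] I1→R3 | issue I4 (ALU)
[7] I3 read-ops | I4 read-ops
[8] I4 finished on ALU
[9] I4→R4
[10] issue I5 (ALU)
[11] I5 read-ops
[12] I3 finished on FPMUL | I5 finished on ALU
[13] I3→R2 | I5→R1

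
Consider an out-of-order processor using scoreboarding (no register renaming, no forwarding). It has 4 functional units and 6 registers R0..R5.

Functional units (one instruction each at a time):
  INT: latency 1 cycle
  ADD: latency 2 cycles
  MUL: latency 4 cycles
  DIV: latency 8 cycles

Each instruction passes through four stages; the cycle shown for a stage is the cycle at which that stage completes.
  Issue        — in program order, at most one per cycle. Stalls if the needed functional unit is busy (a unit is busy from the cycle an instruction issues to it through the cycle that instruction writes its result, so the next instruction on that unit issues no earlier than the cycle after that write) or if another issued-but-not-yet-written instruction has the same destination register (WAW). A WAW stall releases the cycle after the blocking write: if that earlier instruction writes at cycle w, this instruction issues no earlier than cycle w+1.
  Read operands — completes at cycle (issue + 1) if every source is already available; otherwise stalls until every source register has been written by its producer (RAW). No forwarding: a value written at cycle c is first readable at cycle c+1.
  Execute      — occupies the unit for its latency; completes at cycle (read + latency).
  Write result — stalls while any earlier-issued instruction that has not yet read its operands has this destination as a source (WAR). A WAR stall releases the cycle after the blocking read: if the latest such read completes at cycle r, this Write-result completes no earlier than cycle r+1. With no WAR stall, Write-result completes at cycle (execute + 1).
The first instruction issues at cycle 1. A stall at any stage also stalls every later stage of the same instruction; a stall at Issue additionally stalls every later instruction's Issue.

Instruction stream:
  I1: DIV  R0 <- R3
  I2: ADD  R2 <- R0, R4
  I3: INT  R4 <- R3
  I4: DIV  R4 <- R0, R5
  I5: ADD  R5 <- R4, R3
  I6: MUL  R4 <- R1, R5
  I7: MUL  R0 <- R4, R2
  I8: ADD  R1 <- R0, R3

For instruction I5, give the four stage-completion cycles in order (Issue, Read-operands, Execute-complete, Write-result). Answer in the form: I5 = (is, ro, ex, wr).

I5 = (16, 25, 27, 28)

  I1 | 1 | 2 | 10 | 11
  I2 | 2 | 12 | 14 | 15   RAW R0: wait I1 write@11
  I3 | 3 | 4 | 5 | 13   WAR R4: wait I2 read@12
  I4 | 14 | 15 | 23 | 24   WAW R4: wait I3 write@13
  I5 | 16 | 25 | 27 | 28   struct: ADD busy until I2 writes@15 · RAW R4: wait I4 write@24
  I6 | 25 | 29 | 33 | 34   WAW R4: wait I4 write@24 · RAW R5: wait I5 write@28
  I7 | 35 | 36 | 40 | 41   struct: MUL busy until I6 writes@34
  I8 | 36 | 42 | 44 | 45   RAW R0: wait I7 write@41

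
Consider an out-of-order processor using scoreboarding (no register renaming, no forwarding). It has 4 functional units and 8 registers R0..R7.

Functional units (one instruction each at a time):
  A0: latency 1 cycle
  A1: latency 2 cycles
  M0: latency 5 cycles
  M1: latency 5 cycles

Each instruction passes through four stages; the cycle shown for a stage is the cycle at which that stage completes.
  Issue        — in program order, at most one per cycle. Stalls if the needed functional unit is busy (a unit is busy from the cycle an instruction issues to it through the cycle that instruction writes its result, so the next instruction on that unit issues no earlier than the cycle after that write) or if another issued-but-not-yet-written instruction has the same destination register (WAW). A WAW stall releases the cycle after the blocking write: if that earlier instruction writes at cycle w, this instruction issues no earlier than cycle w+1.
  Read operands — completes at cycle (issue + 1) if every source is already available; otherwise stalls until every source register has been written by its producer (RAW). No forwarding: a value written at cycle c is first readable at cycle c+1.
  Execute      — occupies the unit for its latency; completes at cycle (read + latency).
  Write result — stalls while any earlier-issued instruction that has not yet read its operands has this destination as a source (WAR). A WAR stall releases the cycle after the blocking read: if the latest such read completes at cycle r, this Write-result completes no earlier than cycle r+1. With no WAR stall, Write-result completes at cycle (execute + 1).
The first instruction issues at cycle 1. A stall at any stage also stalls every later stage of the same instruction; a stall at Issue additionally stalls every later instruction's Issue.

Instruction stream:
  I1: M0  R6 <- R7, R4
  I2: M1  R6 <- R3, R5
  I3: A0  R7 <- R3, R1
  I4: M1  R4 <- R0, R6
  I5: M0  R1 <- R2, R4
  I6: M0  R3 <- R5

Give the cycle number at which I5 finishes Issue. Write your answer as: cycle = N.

cycle = 18

cycle 1: issue I1 (M0)
cycle 2: I1 read-ops
cycle 7: I1 finished on M0
cycle 8: I1→R6
cycle 9: issue I2 (M1)
cycle 10: I2 read-ops | issue I3 (A0)
cycle 11: I3 read-ops
cycle 12: I3 finished on A0
cycle 13: I3→R7
cycle 15: I2 finished on M1
cycle 16: I2→R6
cycle 17: issue I4 (M1)
cycle 18: I4 read-ops | issue I5 (M0)
cycle 23: I4 finished on M1
cycle 24: I4→R4
cycle 25: I5 read-ops
cycle 30: I5 finished on M0
cycle 31: I5→R1
cycle 32: issue I6 (M0)
cycle 33: I6 read-ops
cycle 38: I6 finished on M0
cycle 39: I6→R3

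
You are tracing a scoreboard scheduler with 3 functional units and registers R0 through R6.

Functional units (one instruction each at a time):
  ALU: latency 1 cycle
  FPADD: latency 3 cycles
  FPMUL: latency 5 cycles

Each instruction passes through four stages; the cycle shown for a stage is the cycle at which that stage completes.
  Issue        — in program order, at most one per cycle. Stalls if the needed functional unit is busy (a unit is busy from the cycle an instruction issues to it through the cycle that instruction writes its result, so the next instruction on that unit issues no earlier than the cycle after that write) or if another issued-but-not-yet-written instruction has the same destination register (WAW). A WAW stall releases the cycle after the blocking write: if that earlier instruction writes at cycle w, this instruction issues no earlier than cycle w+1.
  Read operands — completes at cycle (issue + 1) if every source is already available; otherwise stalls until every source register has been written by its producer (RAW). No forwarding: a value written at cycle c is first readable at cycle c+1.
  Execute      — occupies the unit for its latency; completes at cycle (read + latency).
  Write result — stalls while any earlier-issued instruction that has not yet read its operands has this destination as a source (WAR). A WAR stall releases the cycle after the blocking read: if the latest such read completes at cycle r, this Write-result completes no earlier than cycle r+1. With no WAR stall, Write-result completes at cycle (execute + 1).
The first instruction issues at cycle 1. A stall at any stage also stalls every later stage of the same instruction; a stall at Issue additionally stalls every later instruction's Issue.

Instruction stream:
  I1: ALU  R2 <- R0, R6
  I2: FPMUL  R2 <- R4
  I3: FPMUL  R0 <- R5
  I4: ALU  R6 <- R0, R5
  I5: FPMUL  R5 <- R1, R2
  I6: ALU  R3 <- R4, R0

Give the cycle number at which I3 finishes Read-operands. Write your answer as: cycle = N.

cycle = 14

[1] issue I1 (ALU)
[2] I1 read-ops
[3] I1 finished on ALU
[4] I1→R2
[5] issue I2 (FPMUL)
[6] I2 read-ops
[11] I2 finished on FPMUL
[12] I2→R2
[13] issue I3 (FPMUL)
[14] I3 read-ops · issue I4 (ALU)
[19] I3 finished on FPMUL
[20] I3→R0
[21] I4 read-ops · issue I5 (FPMUL)
[22] I4 finished on ALU · I5 read-ops
[23] I4→R6
[24] issue I6 (ALU)
[25] I6 read-ops
[26] I6 finished on ALU
[27] I5 finished on FPMUL · I6→R3
[28] I5→R5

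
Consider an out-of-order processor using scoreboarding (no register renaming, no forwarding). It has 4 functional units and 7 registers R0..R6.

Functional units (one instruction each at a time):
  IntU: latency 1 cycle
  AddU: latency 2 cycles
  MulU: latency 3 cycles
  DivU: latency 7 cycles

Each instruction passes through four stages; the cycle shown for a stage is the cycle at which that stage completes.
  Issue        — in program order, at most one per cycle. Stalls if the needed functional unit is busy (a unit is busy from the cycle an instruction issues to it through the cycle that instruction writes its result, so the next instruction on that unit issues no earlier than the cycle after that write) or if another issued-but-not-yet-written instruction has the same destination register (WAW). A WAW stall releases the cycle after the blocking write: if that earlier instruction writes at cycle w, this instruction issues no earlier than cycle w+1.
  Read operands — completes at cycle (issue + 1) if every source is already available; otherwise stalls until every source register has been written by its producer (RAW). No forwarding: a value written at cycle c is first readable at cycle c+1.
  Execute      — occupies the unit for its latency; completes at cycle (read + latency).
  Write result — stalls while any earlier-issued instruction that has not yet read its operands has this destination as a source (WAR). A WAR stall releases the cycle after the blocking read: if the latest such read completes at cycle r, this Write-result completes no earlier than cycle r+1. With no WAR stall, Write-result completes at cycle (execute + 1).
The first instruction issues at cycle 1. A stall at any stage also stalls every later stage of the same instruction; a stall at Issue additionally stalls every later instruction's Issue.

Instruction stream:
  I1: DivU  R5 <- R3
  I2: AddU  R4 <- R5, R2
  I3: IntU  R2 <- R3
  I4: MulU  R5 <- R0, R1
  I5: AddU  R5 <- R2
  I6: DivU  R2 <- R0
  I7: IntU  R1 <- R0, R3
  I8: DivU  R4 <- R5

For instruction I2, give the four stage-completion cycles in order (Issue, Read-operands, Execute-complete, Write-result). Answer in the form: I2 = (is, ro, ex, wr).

I2 = (2, 11, 13, 14)

I1  is:1  ro:2  ex:9  wr:10
I2  is:2  ro:11  ex:13  wr:14  — RAW R5: wait I1 write@10
I3  is:3  ro:4  ex:5  wr:12  — WAR R2: wait I2 read@11
I4  is:11  ro:12  ex:15  wr:16  — WAW R5: wait I1 write@10
I5  is:17  ro:18  ex:20  wr:21  — WAW R5: wait I4 write@16
I6  is:18  ro:19  ex:26  wr:27
I7  is:19  ro:20  ex:21  wr:22
I8  is:28  ro:29  ex:36  wr:37  — struct: DivU busy until I6 writes@27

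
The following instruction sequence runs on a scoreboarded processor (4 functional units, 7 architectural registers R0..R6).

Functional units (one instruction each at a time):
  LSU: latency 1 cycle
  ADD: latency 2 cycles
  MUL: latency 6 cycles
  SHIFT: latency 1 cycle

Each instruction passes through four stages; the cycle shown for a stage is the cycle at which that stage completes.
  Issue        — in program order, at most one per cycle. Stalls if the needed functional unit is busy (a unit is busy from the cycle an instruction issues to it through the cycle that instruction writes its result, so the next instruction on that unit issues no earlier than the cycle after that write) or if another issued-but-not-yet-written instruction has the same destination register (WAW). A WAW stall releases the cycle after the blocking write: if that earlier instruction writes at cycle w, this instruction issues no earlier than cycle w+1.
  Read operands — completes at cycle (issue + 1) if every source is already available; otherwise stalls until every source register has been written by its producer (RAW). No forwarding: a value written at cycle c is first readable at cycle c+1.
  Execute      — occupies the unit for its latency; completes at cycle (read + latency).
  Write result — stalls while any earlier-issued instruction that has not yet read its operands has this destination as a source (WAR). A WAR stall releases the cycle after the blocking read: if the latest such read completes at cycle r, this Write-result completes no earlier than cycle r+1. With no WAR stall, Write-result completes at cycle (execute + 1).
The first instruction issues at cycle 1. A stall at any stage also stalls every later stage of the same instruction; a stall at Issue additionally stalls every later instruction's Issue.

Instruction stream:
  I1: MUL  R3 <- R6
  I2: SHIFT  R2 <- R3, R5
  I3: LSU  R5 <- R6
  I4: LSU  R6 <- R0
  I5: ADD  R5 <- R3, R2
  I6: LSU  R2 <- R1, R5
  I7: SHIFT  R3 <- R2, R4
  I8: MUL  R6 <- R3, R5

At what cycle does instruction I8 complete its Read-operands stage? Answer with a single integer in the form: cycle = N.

c1: I1→MUL
c2: I1 RO, I2→SHIFT
c3: I3→LSU
c4: I3 RO
c5: I3 EX
c8: I1 EX
c9: I1 WR R3
c10: I2 RO
c11: I2 EX, I3 WR R5
c12: I2 WR R2, I4→LSU
c13: I4 RO, I5→ADD
c14: I4 EX, I5 RO
c15: I4 WR R6
c16: I5 EX, I6→LSU
c17: I5 WR R5, I7→SHIFT
c18: I6 RO, I8→MUL
c19: I6 EX
c20: I6 WR R2
c21: I7 RO
c22: I7 EX
c23: I7 WR R3
c24: I8 RO
c30: I8 EX
c31: I8 WR R6

cycle = 24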